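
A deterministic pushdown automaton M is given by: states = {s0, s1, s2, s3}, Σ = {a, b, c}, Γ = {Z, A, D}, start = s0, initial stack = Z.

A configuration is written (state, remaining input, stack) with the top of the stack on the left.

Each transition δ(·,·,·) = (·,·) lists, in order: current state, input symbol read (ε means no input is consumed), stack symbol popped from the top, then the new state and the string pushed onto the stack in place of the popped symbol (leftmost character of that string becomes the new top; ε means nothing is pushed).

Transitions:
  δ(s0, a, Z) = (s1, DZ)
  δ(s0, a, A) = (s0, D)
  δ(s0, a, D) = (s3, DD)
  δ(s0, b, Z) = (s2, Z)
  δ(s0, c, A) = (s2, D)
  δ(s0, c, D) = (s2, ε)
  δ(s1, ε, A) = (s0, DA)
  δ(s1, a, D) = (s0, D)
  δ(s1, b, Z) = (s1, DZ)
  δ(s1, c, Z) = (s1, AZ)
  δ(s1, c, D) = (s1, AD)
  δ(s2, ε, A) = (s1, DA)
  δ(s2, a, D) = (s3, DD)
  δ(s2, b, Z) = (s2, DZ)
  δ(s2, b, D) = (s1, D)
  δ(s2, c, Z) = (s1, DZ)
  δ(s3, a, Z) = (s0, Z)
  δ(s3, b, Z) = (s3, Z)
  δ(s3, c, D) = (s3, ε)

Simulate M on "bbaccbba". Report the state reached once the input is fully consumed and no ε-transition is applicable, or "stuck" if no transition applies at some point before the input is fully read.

s0

(s0, bbaccbba, Z)
  read b, top Z: go to s2, push Z → (s2, baccbba, Z)
  read b, top Z: go to s2, push DZ → (s2, accbba, DZ)
  read a, top D: go to s3, push DD → (s3, ccbba, DDZ)
  read c, top D: go to s3, push ε → (s3, cbba, DZ)
  read c, top D: go to s3, push ε → (s3, bba, Z)
  read b, top Z: go to s3, push Z → (s3, ba, Z)
  read b, top Z: go to s3, push Z → (s3, a, Z)
  read a, top Z: go to s0, push Z → (s0, ε, Z)
All input consumed; M is in state s0.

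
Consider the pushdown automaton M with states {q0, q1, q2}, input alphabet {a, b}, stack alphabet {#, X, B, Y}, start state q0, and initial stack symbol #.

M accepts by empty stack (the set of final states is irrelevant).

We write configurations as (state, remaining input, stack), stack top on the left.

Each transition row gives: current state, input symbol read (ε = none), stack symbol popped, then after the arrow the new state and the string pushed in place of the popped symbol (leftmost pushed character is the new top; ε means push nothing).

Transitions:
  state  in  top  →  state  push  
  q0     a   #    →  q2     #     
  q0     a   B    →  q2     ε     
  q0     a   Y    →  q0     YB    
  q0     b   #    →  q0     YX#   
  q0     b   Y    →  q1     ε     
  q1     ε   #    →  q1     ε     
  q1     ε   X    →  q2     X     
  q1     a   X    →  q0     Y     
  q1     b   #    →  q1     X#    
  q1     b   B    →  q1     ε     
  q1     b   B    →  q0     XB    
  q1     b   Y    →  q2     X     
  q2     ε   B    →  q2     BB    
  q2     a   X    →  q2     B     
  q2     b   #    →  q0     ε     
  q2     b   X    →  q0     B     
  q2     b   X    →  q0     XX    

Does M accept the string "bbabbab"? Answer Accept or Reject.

One accepting computation: (q0, bbabbab, #) ⊢ (q0, babbab, YX#) ⊢ (q1, abbab, X#) ⊢ (q0, bbab, Y#) ⊢ (q1, bab, #) ⊢ (q1, ab, X#) ⊢ (q0, b, Y#) ⊢ (q1, ε, #) ⊢ (q1, ε, ε)
All input consumed and the stack is empty.

Accept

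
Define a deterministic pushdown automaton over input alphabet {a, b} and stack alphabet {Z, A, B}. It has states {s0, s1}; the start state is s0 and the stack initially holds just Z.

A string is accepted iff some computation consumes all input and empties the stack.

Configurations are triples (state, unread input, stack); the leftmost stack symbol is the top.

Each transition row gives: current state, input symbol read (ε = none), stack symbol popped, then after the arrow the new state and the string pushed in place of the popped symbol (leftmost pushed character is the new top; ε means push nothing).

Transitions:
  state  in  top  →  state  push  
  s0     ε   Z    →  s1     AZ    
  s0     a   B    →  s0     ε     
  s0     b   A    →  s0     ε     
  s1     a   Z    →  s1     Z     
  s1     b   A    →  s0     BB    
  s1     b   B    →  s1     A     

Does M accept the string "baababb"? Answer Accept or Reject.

Reject

(s0, baababb, Z)
  ε-move, top Z: go to s1, push AZ → (s1, baababb, AZ)
  read b, top A: go to s0, push BB → (s0, aababb, BBZ)
  read a, top B: go to s0, push ε → (s0, ababb, BZ)
  read a, top B: go to s0, push ε → (s0, babb, Z)
  ε-move, top Z: go to s1, push AZ → (s1, babb, AZ)
  read b, top A: go to s0, push BB → (s0, abb, BBZ)
  read a, top B: go to s0, push ε → (s0, bb, BZ)
No transition applies at (s0, bb, BZ); input not fully consumed.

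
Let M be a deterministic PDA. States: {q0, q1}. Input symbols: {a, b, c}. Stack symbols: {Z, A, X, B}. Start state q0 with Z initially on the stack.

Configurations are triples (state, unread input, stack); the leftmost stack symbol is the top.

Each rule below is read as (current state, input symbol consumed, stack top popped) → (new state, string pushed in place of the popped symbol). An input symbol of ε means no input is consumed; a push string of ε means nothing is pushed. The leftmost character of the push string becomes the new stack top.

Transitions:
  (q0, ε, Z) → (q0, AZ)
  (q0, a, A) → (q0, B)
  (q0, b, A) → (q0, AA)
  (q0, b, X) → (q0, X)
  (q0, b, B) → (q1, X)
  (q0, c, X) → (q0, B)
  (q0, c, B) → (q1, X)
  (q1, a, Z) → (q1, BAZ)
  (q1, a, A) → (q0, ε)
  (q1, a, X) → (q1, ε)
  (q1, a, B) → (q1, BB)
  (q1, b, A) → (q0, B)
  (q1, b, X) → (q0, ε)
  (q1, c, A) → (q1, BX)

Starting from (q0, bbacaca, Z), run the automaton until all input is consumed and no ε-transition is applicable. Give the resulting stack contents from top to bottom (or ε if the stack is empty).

BBXAZ

(q0, bbacaca, Z)
  ε-move, top Z: go to q0, push AZ → (q0, bbacaca, AZ)
  read b, top A: go to q0, push AA → (q0, bacaca, AAZ)
  read b, top A: go to q0, push AA → (q0, acaca, AAAZ)
  read a, top A: go to q0, push B → (q0, caca, BAAZ)
  read c, top B: go to q1, push X → (q1, aca, XAAZ)
  read a, top X: go to q1, push ε → (q1, ca, AAZ)
  read c, top A: go to q1, push BX → (q1, a, BXAZ)
  read a, top B: go to q1, push BB → (q1, ε, BBXAZ)
All input consumed in state q1 with stack BBXAZ.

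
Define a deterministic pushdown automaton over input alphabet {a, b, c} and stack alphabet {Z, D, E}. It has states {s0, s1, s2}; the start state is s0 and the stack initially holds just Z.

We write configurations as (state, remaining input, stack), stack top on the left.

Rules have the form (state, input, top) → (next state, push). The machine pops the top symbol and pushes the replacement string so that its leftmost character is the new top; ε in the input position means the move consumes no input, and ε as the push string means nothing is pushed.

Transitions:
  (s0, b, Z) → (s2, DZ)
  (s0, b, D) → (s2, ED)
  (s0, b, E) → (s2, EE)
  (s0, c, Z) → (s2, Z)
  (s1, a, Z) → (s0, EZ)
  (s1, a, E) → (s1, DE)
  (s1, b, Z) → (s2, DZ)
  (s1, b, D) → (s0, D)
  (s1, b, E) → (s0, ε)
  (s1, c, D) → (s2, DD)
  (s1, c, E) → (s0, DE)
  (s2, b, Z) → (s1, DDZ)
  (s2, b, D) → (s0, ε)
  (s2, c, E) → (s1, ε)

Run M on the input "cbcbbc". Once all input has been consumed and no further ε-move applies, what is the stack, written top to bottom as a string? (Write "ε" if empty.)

(s0, cbcbbc, Z) ⊢ (s2, bcbbc, Z) ⊢ (s1, cbbc, DDZ) ⊢ (s2, bbc, DDDZ) ⊢ (s0, bc, DDZ) ⊢ (s2, c, EDDZ) ⊢ (s1, ε, DDZ)
All input consumed in state s1 with stack DDZ.

DDZ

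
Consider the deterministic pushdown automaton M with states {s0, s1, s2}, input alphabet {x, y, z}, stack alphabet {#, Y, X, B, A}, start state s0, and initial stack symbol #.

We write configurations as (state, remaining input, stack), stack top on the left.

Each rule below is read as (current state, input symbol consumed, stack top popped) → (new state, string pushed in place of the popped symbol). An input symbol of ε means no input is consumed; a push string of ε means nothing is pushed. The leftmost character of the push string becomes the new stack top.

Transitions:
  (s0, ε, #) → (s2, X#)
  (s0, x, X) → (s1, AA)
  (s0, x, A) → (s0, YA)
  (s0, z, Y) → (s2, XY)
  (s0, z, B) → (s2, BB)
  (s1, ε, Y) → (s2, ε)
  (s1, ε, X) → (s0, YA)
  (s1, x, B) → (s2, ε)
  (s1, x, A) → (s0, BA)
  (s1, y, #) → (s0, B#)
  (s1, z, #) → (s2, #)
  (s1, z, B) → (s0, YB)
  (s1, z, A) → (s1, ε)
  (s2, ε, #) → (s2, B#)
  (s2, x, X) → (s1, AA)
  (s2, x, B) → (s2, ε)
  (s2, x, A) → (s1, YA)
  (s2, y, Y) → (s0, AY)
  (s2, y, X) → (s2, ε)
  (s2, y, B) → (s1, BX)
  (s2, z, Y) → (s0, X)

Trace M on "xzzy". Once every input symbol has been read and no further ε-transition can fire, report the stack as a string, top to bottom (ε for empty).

B#

(s0, xzzy, #)
  ε-move, top #: go to s2, push X# → (s2, xzzy, X#)
  read x, top X: go to s1, push AA → (s1, zzy, AA#)
  read z, top A: go to s1, push ε → (s1, zy, A#)
  read z, top A: go to s1, push ε → (s1, y, #)
  read y, top #: go to s0, push B# → (s0, ε, B#)
All input consumed in state s0 with stack B#.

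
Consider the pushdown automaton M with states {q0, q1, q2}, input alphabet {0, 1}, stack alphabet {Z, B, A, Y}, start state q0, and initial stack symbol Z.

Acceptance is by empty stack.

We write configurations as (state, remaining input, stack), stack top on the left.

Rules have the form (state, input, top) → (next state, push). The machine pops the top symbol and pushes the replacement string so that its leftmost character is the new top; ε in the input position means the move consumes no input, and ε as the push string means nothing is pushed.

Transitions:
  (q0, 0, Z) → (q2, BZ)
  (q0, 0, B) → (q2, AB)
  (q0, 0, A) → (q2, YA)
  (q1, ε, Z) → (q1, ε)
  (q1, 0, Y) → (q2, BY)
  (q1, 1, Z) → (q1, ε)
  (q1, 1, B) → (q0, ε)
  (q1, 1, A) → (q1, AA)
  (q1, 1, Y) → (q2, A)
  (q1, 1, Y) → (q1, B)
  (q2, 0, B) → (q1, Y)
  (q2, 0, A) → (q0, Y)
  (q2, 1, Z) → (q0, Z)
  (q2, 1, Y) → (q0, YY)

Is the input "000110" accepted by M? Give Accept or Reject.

Reject

No computation consumes all input and empties the stack.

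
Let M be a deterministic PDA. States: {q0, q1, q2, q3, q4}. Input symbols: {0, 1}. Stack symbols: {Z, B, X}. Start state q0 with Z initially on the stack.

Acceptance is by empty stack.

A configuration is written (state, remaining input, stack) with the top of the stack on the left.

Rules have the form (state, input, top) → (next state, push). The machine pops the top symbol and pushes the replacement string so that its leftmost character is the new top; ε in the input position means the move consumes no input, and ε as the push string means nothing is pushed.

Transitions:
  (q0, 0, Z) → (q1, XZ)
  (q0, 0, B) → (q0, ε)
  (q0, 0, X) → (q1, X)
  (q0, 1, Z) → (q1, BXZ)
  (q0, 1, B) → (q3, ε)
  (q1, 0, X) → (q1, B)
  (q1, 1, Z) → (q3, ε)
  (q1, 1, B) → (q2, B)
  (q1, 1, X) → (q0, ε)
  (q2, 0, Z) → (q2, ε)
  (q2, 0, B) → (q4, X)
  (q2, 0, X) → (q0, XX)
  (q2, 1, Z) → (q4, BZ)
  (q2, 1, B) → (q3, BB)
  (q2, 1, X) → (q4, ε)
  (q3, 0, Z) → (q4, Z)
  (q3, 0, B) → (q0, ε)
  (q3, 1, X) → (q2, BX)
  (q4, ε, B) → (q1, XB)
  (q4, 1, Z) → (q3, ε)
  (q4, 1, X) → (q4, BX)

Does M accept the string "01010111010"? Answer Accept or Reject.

(q0, 01010111010, Z)
  read 0, top Z: go to q1, push XZ → (q1, 1010111010, XZ)
  read 1, top X: go to q0, push ε → (q0, 010111010, Z)
  read 0, top Z: go to q1, push XZ → (q1, 10111010, XZ)
  read 1, top X: go to q0, push ε → (q0, 0111010, Z)
  read 0, top Z: go to q1, push XZ → (q1, 111010, XZ)
  read 1, top X: go to q0, push ε → (q0, 11010, Z)
  read 1, top Z: go to q1, push BXZ → (q1, 1010, BXZ)
  read 1, top B: go to q2, push B → (q2, 010, BXZ)
  read 0, top B: go to q4, push X → (q4, 10, XXZ)
  read 1, top X: go to q4, push BX → (q4, 0, BXXZ)
  ε-move, top B: go to q1, push XB → (q1, 0, XBXXZ)
  read 0, top X: go to q1, push B → (q1, ε, BBXXZ)
All input consumed; stack is BBXXZ, not empty, and no further ε-move applies.

Reject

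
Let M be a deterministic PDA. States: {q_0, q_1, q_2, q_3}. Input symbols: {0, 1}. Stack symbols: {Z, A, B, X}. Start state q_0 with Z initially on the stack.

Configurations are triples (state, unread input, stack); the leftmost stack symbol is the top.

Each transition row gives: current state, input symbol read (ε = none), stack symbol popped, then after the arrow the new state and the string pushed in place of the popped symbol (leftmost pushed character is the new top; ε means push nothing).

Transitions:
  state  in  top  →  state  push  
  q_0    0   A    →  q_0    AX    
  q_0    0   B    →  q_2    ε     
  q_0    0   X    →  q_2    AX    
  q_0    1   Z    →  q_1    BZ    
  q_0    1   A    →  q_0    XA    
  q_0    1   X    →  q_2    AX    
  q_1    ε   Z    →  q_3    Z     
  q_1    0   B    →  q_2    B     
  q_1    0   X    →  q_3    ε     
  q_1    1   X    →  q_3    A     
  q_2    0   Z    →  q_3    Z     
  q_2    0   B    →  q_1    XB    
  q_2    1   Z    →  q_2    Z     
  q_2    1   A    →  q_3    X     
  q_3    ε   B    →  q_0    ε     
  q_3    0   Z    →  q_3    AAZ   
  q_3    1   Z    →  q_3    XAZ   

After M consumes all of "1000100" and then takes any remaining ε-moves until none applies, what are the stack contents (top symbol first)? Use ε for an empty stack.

XBZ

(q_0, 1000100, Z)
  read 1, top Z: go to q_1, push BZ → (q_1, 000100, BZ)
  read 0, top B: go to q_2, push B → (q_2, 00100, BZ)
  read 0, top B: go to q_1, push XB → (q_1, 0100, XBZ)
  read 0, top X: go to q_3, push ε → (q_3, 100, BZ)
  ε-move, top B: go to q_0, push ε → (q_0, 100, Z)
  read 1, top Z: go to q_1, push BZ → (q_1, 00, BZ)
  read 0, top B: go to q_2, push B → (q_2, 0, BZ)
  read 0, top B: go to q_1, push XB → (q_1, ε, XBZ)
All input consumed in state q_1 with stack XBZ.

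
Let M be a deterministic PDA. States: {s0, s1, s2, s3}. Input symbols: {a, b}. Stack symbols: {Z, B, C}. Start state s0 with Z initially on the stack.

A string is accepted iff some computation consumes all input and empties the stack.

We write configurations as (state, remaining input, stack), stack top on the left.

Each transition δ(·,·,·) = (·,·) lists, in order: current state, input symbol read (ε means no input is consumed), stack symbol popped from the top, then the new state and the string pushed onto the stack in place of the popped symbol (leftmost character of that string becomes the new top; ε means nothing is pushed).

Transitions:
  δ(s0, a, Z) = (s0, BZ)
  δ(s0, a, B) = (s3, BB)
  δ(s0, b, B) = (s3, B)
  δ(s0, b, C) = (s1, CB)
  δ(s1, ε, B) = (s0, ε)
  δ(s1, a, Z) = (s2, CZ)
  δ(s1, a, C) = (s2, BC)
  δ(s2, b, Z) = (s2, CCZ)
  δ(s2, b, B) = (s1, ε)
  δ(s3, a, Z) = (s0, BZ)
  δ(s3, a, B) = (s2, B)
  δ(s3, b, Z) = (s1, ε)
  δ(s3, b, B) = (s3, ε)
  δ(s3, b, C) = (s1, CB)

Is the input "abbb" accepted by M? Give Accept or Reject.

Accept

(s0, abbb, Z)
  read a, top Z: go to s0, push BZ → (s0, bbb, BZ)
  read b, top B: go to s3, push B → (s3, bb, BZ)
  read b, top B: go to s3, push ε → (s3, b, Z)
  read b, top Z: go to s1, push ε → (s1, ε, ε)
All input consumed and the stack is empty.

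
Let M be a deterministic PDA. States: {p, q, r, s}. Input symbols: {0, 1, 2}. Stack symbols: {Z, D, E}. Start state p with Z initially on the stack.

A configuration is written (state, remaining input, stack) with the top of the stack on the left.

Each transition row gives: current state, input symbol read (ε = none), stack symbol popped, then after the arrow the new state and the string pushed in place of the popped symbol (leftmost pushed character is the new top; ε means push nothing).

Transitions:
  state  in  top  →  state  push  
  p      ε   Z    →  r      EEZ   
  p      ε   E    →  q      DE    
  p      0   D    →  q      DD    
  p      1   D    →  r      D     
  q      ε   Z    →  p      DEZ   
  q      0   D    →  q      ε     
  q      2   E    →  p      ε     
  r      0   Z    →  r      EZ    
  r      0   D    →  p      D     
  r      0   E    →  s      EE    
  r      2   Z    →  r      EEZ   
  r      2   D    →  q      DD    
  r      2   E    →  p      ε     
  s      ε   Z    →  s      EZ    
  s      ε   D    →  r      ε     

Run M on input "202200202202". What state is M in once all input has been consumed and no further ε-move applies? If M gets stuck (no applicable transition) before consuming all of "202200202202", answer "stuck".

(p, 202200202202, Z)
  ε-move, top Z: go to r, push EEZ → (r, 202200202202, EEZ)
  read 2, top E: go to p, push ε → (p, 02200202202, EZ)
  ε-move, top E: go to q, push DE → (q, 02200202202, DEZ)
  read 0, top D: go to q, push ε → (q, 2200202202, EZ)
  read 2, top E: go to p, push ε → (p, 200202202, Z)
  ε-move, top Z: go to r, push EEZ → (r, 200202202, EEZ)
  read 2, top E: go to p, push ε → (p, 00202202, EZ)
  ε-move, top E: go to q, push DE → (q, 00202202, DEZ)
  read 0, top D: go to q, push ε → (q, 0202202, EZ)
No transition for (q, 0, top E); M blocks with input 0202202 remaining.

stuck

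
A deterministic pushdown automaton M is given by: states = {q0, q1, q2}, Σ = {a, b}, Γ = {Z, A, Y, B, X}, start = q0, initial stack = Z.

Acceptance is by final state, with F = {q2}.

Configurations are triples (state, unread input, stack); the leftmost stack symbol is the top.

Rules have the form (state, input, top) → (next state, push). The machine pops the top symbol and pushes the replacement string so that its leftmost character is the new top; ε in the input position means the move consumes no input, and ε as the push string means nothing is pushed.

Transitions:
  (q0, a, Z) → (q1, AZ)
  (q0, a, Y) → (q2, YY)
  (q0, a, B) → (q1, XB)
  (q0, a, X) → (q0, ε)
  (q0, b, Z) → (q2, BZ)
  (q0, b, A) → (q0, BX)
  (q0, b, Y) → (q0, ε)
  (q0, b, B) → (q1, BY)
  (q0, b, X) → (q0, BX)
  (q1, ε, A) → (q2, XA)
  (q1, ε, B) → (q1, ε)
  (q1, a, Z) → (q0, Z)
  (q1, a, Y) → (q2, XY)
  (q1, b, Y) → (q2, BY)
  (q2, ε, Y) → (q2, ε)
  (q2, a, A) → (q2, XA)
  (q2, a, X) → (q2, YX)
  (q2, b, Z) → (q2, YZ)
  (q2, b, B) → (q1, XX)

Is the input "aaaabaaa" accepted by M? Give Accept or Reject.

Reject

(q0, aaaabaaa, Z)
  read a, top Z: go to q1, push AZ → (q1, aaabaaa, AZ)
  ε-move, top A: go to q2, push XA → (q2, aaabaaa, XAZ)
  read a, top X: go to q2, push YX → (q2, aabaaa, YXAZ)
  ε-move, top Y: go to q2, push ε → (q2, aabaaa, XAZ)
  read a, top X: go to q2, push YX → (q2, abaaa, YXAZ)
  ε-move, top Y: go to q2, push ε → (q2, abaaa, XAZ)
  read a, top X: go to q2, push YX → (q2, baaa, YXAZ)
  ε-move, top Y: go to q2, push ε → (q2, baaa, XAZ)
No transition applies at (q2, baaa, XAZ); input not fully consumed.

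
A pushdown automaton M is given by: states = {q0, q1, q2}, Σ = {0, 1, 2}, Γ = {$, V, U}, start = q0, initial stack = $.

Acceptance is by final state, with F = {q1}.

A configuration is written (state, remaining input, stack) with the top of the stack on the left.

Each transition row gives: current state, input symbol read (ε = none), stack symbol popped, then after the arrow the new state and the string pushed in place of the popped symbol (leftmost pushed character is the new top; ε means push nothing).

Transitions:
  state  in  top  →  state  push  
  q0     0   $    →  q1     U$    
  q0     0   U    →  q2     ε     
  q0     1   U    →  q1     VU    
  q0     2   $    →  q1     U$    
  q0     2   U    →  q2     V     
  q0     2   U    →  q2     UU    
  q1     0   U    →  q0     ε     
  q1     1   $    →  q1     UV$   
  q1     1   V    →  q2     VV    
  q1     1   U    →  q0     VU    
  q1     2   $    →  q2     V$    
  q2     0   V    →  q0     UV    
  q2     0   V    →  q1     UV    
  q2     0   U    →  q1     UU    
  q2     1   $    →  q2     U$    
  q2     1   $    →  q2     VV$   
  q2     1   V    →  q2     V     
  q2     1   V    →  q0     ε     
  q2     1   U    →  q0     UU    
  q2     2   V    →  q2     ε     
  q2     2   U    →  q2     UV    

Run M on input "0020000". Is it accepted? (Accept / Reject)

Accept

One accepting computation: (q0, 0020000, $) ⊢ (q1, 020000, U$) ⊢ (q0, 20000, $) ⊢ (q1, 0000, U$) ⊢ (q0, 000, $) ⊢ (q1, 00, U$) ⊢ (q0, 0, $) ⊢ (q1, ε, U$)
All input consumed and state q1 ∈ F.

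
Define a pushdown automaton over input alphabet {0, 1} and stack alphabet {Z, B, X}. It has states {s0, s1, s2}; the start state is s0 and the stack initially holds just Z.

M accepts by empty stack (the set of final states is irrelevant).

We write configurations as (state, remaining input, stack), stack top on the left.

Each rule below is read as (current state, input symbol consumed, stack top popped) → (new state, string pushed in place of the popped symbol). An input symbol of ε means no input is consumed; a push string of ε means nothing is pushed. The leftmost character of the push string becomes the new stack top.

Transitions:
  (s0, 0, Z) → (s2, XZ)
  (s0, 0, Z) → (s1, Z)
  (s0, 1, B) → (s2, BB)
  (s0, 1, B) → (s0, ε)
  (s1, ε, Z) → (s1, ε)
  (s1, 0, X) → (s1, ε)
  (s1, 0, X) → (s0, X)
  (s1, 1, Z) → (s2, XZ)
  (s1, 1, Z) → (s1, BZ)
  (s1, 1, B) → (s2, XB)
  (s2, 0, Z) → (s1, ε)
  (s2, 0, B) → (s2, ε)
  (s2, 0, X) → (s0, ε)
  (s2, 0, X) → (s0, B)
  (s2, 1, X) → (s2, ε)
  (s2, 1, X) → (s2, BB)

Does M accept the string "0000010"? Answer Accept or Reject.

Accept

One accepting computation: (s0, 0000010, Z) ⊢ (s2, 000010, XZ) ⊢ (s0, 00010, Z) ⊢ (s2, 0010, XZ) ⊢ (s0, 010, Z) ⊢ (s2, 10, XZ) ⊢ (s2, 0, Z) ⊢ (s1, ε, ε)
All input consumed and the stack is empty.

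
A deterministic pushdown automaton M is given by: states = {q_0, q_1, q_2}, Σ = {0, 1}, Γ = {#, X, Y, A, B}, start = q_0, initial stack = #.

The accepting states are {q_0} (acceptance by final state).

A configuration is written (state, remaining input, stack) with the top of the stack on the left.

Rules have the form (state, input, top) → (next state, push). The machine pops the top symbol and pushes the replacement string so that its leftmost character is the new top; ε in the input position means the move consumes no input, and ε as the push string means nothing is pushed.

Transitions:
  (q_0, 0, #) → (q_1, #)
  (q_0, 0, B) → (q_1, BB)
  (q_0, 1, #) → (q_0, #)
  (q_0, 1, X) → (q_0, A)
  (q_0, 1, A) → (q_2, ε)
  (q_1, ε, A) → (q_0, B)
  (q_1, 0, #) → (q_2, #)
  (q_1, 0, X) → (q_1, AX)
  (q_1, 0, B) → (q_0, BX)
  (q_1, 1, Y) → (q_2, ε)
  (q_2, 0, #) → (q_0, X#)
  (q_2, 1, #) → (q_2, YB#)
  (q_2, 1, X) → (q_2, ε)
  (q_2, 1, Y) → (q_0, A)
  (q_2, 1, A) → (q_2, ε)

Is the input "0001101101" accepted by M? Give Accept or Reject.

(q_0, 0001101101, #)
  read 0, top #: go to q_1, push # → (q_1, 001101101, #)
  read 0, top #: go to q_2, push # → (q_2, 01101101, #)
  read 0, top #: go to q_0, push X# → (q_0, 1101101, X#)
  read 1, top X: go to q_0, push A → (q_0, 101101, A#)
  read 1, top A: go to q_2, push ε → (q_2, 01101, #)
  read 0, top #: go to q_0, push X# → (q_0, 1101, X#)
  read 1, top X: go to q_0, push A → (q_0, 101, A#)
  read 1, top A: go to q_2, push ε → (q_2, 01, #)
  read 0, top #: go to q_0, push X# → (q_0, 1, X#)
  read 1, top X: go to q_0, push A → (q_0, ε, A#)
All input consumed; state q_0 ∈ F.

Accept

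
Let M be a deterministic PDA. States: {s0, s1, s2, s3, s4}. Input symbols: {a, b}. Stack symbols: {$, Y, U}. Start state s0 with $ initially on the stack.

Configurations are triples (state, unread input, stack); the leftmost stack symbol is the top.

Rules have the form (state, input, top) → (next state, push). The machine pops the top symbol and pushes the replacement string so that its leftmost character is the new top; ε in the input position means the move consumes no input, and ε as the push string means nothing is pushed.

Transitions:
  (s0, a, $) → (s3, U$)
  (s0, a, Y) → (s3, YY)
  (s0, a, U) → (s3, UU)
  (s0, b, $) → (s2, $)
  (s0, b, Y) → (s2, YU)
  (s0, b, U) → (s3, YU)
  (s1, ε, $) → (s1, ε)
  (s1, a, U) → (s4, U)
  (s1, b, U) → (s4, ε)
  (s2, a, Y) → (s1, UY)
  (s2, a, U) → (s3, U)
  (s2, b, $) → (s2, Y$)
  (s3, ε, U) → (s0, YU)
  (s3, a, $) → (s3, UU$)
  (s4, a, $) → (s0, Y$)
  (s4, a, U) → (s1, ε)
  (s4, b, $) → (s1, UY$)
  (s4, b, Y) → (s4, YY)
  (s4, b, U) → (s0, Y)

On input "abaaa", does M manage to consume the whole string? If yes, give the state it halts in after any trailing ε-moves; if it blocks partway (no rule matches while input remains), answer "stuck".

s1

(s0, abaaa, $)
  read a, top $: go to s3, push U$ → (s3, baaa, U$)
  ε-move, top U: go to s0, push YU → (s0, baaa, YU$)
  read b, top Y: go to s2, push YU → (s2, aaa, YUU$)
  read a, top Y: go to s1, push UY → (s1, aa, UYUU$)
  read a, top U: go to s4, push U → (s4, a, UYUU$)
  read a, top U: go to s1, push ε → (s1, ε, YUU$)
All input consumed; M is in state s1.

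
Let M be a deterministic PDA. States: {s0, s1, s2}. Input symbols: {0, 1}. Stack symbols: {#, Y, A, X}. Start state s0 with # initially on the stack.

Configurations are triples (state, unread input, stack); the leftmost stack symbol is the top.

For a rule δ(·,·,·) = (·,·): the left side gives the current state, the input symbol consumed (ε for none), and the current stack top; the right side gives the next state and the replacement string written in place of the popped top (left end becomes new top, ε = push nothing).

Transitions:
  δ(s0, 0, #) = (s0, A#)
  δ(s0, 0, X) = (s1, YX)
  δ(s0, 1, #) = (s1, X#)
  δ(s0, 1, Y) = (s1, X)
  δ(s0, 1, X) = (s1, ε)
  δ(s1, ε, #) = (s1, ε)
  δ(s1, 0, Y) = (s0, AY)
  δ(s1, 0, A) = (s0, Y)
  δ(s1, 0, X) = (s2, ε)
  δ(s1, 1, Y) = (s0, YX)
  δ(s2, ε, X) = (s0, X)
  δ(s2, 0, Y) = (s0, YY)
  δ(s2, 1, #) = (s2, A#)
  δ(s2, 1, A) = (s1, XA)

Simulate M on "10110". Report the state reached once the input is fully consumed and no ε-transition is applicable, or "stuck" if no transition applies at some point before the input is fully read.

(s0, 10110, #) ⊢ (s1, 0110, X#) ⊢ (s2, 110, #) ⊢ (s2, 10, A#) ⊢ (s1, 0, XA#) ⊢ (s2, ε, A#)
All input consumed; M is in state s2.

s2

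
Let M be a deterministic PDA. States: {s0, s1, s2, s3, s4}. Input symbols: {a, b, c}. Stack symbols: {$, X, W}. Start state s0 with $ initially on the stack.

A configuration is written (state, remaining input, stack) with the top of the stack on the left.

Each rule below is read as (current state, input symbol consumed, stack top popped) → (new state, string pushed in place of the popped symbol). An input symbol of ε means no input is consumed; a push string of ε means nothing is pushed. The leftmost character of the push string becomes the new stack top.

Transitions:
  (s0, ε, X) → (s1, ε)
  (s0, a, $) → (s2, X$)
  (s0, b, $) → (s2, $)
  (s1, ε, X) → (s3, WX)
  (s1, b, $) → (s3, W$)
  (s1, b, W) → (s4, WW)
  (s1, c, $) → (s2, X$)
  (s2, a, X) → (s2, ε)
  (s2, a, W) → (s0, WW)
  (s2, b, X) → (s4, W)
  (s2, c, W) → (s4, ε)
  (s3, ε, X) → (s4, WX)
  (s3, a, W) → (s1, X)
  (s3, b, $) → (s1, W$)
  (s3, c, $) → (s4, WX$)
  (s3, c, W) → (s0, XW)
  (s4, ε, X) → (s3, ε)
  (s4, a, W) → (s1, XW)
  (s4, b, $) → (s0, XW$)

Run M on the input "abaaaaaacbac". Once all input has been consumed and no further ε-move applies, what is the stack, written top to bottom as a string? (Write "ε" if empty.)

(s0, abaaaaaacbac, $)
  read a, top $: go to s2, push X$ → (s2, baaaaaacbac, X$)
  read b, top X: go to s4, push W → (s4, aaaaaacbac, W$)
  read a, top W: go to s1, push XW → (s1, aaaaacbac, XW$)
  ε-move, top X: go to s3, push WX → (s3, aaaaacbac, WXW$)
  read a, top W: go to s1, push X → (s1, aaaacbac, XXW$)
  ε-move, top X: go to s3, push WX → (s3, aaaacbac, WXXW$)
  read a, top W: go to s1, push X → (s1, aaacbac, XXXW$)
  ε-move, top X: go to s3, push WX → (s3, aaacbac, WXXXW$)
  read a, top W: go to s1, push X → (s1, aacbac, XXXXW$)
  ε-move, top X: go to s3, push WX → (s3, aacbac, WXXXXW$)
  read a, top W: go to s1, push X → (s1, acbac, XXXXXW$)
  ε-move, top X: go to s3, push WX → (s3, acbac, WXXXXXW$)
  read a, top W: go to s1, push X → (s1, cbac, XXXXXXW$)
  ε-move, top X: go to s3, push WX → (s3, cbac, WXXXXXXW$)
  read c, top W: go to s0, push XW → (s0, bac, XWXXXXXXW$)
  ε-move, top X: go to s1, push ε → (s1, bac, WXXXXXXW$)
  read b, top W: go to s4, push WW → (s4, ac, WWXXXXXXW$)
  read a, top W: go to s1, push XW → (s1, c, XWWXXXXXXW$)
  ε-move, top X: go to s3, push WX → (s3, c, WXWWXXXXXXW$)
  read c, top W: go to s0, push XW → (s0, ε, XWXWWXXXXXXW$)
  ε-move, top X: go to s1, push ε → (s1, ε, WXWWXXXXXXW$)
All input consumed in state s1 with stack WXWWXXXXXXW$.

WXWWXXXXXXW$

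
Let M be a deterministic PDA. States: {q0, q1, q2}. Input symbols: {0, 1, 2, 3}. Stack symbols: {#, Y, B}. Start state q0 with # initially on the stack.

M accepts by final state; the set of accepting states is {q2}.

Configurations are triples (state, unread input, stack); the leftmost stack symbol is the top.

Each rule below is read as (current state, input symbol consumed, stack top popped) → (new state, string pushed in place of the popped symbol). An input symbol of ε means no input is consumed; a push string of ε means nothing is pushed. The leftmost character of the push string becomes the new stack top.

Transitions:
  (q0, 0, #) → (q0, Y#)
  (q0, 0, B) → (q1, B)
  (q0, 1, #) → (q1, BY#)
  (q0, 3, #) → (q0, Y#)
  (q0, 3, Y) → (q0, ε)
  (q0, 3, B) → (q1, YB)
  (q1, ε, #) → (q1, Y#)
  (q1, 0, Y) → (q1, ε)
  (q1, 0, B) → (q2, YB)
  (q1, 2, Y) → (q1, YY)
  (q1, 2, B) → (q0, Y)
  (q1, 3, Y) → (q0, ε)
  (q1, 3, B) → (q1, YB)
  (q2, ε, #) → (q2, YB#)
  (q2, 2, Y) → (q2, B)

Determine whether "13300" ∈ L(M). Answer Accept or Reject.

Accept

(q0, 13300, #) ⊢ (q1, 3300, BY#) ⊢ (q1, 300, YBY#) ⊢ (q0, 00, BY#) ⊢ (q1, 0, BY#) ⊢ (q2, ε, YBY#)
All input consumed; state q2 ∈ F.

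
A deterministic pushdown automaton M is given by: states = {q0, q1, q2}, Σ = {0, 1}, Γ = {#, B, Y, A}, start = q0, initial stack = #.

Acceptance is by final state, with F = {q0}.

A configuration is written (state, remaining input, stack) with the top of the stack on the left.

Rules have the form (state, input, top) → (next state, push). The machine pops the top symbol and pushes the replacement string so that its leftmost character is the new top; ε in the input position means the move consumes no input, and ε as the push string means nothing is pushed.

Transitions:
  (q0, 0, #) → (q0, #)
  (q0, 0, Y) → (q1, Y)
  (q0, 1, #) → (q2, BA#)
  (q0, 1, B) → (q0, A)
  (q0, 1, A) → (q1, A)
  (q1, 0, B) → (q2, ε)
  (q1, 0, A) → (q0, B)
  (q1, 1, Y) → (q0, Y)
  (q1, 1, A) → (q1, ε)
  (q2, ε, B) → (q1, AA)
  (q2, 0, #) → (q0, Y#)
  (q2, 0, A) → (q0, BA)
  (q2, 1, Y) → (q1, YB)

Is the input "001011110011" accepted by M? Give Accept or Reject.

(q0, 001011110011, #)
  read 0, top #: go to q0, push # → (q0, 01011110011, #)
  read 0, top #: go to q0, push # → (q0, 1011110011, #)
  read 1, top #: go to q2, push BA# → (q2, 011110011, BA#)
  ε-move, top B: go to q1, push AA → (q1, 011110011, AAA#)
  read 0, top A: go to q0, push B → (q0, 11110011, BAA#)
  read 1, top B: go to q0, push A → (q0, 1110011, AAA#)
  read 1, top A: go to q1, push A → (q1, 110011, AAA#)
  read 1, top A: go to q1, push ε → (q1, 10011, AA#)
  read 1, top A: go to q1, push ε → (q1, 0011, A#)
  read 0, top A: go to q0, push B → (q0, 011, B#)
No transition applies at (q0, 011, B#); input not fully consumed.

Reject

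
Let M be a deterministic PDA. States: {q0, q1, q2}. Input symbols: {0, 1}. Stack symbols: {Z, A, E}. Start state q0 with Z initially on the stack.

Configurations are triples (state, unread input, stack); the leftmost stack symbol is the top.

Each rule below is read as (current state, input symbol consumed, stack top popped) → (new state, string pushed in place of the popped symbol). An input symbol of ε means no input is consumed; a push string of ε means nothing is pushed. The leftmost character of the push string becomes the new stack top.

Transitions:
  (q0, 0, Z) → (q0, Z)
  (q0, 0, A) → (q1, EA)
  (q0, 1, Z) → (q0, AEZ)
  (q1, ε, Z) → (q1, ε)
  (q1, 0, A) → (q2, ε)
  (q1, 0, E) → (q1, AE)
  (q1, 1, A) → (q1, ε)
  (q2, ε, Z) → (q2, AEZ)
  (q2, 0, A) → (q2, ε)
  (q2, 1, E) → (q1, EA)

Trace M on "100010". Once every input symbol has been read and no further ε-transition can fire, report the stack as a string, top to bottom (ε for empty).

(q0, 100010, Z)
  read 1, top Z: go to q0, push AEZ → (q0, 00010, AEZ)
  read 0, top A: go to q1, push EA → (q1, 0010, EAEZ)
  read 0, top E: go to q1, push AE → (q1, 010, AEAEZ)
  read 0, top A: go to q2, push ε → (q2, 10, EAEZ)
  read 1, top E: go to q1, push EA → (q1, 0, EAAEZ)
  read 0, top E: go to q1, push AE → (q1, ε, AEAAEZ)
All input consumed in state q1 with stack AEAAEZ.

AEAAEZ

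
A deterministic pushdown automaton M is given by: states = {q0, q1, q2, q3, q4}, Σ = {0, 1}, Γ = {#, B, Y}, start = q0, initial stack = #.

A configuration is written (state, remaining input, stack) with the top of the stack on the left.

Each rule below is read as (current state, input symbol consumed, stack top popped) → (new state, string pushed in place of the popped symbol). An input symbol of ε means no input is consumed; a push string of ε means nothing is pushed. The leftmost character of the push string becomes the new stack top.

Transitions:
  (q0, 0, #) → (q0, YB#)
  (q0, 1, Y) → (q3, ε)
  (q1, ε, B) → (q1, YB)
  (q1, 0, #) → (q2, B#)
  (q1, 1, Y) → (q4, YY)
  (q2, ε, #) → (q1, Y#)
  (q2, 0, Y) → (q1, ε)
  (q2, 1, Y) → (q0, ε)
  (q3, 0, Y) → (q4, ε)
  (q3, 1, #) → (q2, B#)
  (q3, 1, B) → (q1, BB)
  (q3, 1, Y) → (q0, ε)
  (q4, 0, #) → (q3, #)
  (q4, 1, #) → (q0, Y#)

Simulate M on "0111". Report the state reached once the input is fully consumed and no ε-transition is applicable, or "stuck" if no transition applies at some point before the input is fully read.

q4

(q0, 0111, #) ⊢ (q0, 111, YB#) ⊢ (q3, 11, B#) ⊢ (q1, 1, BB#) ⊢ (q1, 1, YBB#) ⊢ (q4, ε, YYBB#)
All input consumed; M is in state q4.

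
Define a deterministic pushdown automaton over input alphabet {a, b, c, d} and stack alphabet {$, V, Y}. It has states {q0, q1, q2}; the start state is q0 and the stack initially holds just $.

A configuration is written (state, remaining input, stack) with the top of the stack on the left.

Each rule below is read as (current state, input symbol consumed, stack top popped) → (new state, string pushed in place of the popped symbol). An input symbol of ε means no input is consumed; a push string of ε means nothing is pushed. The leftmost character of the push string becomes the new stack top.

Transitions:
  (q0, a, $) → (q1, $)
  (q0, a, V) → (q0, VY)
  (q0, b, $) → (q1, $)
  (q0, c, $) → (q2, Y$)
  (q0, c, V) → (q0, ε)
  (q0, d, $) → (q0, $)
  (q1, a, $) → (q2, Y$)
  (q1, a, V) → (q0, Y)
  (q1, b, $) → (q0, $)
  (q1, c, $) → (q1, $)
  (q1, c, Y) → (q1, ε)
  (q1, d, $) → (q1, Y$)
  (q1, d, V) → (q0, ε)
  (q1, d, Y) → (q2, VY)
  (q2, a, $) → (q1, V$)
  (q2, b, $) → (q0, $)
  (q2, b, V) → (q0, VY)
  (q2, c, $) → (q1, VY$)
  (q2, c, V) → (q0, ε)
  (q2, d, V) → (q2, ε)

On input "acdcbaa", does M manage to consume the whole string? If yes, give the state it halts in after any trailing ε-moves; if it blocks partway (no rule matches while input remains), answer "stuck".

(q0, acdcbaa, $)
  read a, top $: go to q1, push $ → (q1, cdcbaa, $)
  read c, top $: go to q1, push $ → (q1, dcbaa, $)
  read d, top $: go to q1, push Y$ → (q1, cbaa, Y$)
  read c, top Y: go to q1, push ε → (q1, baa, $)
  read b, top $: go to q0, push $ → (q0, aa, $)
  read a, top $: go to q1, push $ → (q1, a, $)
  read a, top $: go to q2, push Y$ → (q2, ε, Y$)
All input consumed; M is in state q2.

q2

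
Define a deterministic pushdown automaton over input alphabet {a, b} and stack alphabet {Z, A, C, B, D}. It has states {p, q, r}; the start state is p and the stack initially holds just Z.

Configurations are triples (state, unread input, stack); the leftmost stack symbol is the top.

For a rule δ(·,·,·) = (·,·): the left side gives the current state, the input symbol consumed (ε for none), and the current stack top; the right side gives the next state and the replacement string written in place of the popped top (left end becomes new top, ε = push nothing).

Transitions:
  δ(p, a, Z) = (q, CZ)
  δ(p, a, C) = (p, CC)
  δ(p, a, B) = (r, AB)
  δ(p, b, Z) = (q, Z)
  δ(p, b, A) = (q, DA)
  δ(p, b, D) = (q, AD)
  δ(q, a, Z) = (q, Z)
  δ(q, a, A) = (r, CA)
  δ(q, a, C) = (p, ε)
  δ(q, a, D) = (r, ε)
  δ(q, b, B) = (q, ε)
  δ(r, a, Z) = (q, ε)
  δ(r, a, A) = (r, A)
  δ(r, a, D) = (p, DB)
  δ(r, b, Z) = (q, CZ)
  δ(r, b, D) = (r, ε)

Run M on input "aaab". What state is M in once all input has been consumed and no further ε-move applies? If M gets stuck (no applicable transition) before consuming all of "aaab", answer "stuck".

(p, aaab, Z)
  read a, top Z: go to q, push CZ → (q, aab, CZ)
  read a, top C: go to p, push ε → (p, ab, Z)
  read a, top Z: go to q, push CZ → (q, b, CZ)
No transition for (q, b, top C); M blocks with input b remaining.

stuck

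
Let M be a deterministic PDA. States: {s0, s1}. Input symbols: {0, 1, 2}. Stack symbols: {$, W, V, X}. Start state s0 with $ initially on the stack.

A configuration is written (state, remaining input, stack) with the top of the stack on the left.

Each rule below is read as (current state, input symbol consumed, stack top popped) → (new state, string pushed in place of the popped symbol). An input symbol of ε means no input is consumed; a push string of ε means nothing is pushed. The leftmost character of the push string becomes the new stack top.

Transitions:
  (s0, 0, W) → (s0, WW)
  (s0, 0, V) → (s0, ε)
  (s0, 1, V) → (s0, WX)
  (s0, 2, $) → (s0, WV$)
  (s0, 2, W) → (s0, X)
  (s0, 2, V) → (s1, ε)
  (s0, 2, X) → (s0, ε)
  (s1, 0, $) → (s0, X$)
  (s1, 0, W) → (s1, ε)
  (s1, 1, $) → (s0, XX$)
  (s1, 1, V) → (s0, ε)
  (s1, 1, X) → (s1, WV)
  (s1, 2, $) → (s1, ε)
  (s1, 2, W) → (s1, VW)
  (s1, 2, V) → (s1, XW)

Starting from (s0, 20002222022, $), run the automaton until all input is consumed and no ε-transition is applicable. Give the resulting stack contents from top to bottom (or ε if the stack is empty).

WWV$

(s0, 20002222022, $) ⊢ (s0, 0002222022, WV$) ⊢ (s0, 002222022, WWV$) ⊢ (s0, 02222022, WWWV$) ⊢ (s0, 2222022, WWWWV$) ⊢ (s0, 222022, XWWWV$) ⊢ (s0, 22022, WWWV$) ⊢ (s0, 2022, XWWV$) ⊢ (s0, 022, WWV$) ⊢ (s0, 22, WWWV$) ⊢ (s0, 2, XWWV$) ⊢ (s0, ε, WWV$)
All input consumed in state s0 with stack WWV$.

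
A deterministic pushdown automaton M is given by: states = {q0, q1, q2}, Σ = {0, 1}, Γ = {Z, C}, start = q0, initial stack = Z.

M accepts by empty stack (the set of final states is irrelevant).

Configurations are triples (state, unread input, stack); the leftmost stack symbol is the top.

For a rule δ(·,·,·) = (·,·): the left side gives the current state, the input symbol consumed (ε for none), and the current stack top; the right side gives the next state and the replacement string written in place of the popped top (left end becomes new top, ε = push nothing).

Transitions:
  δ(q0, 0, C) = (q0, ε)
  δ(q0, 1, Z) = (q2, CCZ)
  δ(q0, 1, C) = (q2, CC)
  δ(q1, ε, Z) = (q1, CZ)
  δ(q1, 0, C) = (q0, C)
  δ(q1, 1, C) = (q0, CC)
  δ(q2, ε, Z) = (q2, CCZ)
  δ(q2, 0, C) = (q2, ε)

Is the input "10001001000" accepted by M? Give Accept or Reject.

Reject

(q0, 10001001000, Z) ⊢ (q2, 0001001000, CCZ) ⊢ (q2, 001001000, CZ) ⊢ (q2, 01001000, Z) ⊢ (q2, 01001000, CCZ) ⊢ (q2, 1001000, CZ)
No transition applies at (q2, 1001000, CZ); input not fully consumed.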